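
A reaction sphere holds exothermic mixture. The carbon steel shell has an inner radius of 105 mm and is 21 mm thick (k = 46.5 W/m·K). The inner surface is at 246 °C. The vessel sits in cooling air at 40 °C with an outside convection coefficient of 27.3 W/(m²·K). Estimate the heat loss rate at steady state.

Q ≈ 1110 W

For a spherical shell R = (1/r₁ − 1/r₂)/(4πk); film R = 1/(h·4πr²). In series:
R_carbon steel shell = (1/0.105 − 1/0.126)/(4π×46.5) = 0.002716 K/W
R_outer film = 1/(h·4πr_o²) = 1/(27.3×4π×0.126²) = 0.1836 K/W
R_total = 0.1863 K/W
Q = ΔT/R_total = 206/0.1863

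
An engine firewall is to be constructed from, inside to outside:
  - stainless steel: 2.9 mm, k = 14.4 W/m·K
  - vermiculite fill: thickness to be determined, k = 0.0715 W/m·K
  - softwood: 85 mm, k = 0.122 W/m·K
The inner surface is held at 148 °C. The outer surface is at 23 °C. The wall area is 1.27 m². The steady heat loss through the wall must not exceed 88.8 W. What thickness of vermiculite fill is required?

L ≈ 78 mm

Model the wall as resistances in series:
R_stainless steel = L/(kA) = 0.0029/(14.4×1.27) = 1.586×10^-4 K/W
R_softwood = L/(kA) = 0.085/(0.122×1.27) = 0.5486 K/W
Sum of the known resistances R_other = 0.5488 K/W
Required total resistance R_tot = ΔT/Q_allow = 125/88.8 = 1.408 K/W
R_vermiculite fill = R_tot − R_other = 0.8589 K/W
L = R·k·A = 0.8589×0.0715×1.27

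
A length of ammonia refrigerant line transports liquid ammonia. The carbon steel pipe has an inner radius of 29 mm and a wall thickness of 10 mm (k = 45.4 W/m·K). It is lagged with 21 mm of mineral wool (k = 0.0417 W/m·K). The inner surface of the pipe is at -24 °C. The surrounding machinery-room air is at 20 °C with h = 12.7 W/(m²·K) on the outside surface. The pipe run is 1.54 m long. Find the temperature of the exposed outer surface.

T ≈ 15 °C

Treating each annulus and film as a series resistance:
R_carbon steel pipe wall = ln(39/29)/(2π×45.4×1.54) = 6.744×10^-4 K/W
R_mineral wool = ln(60/39)/(2π×0.0417×1.54) = 1.068 K/W
R_outer film = 1/(h_o·2πr_oL) = 1/(12.7×2π×0.06×1.54) = 0.1356 K/W
R_total = 1.204 K/W
Q = ΔT/R_total = 44/1.204
Q = 36.5 W
T_interface = T_inner + Q·ΣR(inner→interface) = -24 + 36.5×1.068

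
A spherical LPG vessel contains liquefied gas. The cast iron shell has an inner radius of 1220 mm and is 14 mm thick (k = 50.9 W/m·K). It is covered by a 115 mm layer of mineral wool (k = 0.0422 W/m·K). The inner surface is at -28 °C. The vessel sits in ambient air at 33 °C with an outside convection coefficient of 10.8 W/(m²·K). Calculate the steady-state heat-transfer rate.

Radial (spherical) resistances in series:
R_cast iron shell = (1/1.22 − 1/1.234)/(4π×50.9) = 1.454×10^-5 K/W
R_mineral wool = (1/1.234 − 1/1.349)/(4π×0.0422) = 0.1303 K/W
R_outer film = 1/(h·4πr_o²) = 1/(10.8×4π×1.349²) = 0.004049 K/W
R_total = 0.1343 K/W
Q = ΔT/R_total = 61/0.1343

Q ≈ 454 W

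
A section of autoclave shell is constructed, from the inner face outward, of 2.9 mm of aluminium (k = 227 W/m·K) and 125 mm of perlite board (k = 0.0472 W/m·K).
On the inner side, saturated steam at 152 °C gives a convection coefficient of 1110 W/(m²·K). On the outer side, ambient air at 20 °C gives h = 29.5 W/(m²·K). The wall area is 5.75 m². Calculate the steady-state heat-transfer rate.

Model the wall as resistances in series:
R_inner film = 1/(h_i·A) = 1/(1110×5.75) = 1.567×10^-4 K/W
R_aluminium = L/(kA) = 0.0029/(227×5.75) = 2.222×10^-6 K/W
R_perlite board = L/(kA) = 0.125/(0.0472×5.75) = 0.4606 K/W
R_outer film = 1/(h_o·A) = 1/(29.5×5.75) = 0.005895 K/W
R_total = 0.4666 K/W
Q = ΔT / R_total = 132 / 0.4666

Q ≈ 283 W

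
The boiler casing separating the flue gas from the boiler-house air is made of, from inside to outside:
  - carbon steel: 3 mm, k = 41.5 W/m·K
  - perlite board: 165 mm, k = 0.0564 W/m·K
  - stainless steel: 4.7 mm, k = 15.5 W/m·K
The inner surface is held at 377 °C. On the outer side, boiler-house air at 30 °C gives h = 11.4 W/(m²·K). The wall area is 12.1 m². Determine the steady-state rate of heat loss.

Q ≈ 1390 W

Thermal resistances in series:
R_carbon steel = L/(kA) = 0.003/(41.5×12.1) = 5.974×10^-6 K/W
R_perlite board = L/(kA) = 0.165/(0.0564×12.1) = 0.2418 K/W
R_stainless steel = L/(kA) = 0.0047/(15.5×12.1) = 2.506×10^-5 K/W
R_outer film = 1/(h_o·A) = 1/(11.4×12.1) = 0.00725 K/W
R_total = 0.2491 K/W
Q = ΔT / R_total = 347 / 0.2491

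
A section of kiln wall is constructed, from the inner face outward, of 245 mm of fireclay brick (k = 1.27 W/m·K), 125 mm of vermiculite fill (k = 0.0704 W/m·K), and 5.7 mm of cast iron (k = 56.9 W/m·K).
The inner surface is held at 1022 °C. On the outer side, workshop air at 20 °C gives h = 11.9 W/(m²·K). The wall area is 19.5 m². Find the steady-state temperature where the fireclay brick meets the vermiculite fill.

Treating each layer as a thermal resistance in series:
R_fireclay brick = L/(kA) = 0.245/(1.27×19.5) = 0.009893 K/W
R_vermiculite fill = L/(kA) = 0.125/(0.0704×19.5) = 0.09105 K/W
R_cast iron = L/(kA) = 0.0057/(56.9×19.5) = 5.137×10^-6 K/W
R_outer film = 1/(h_o·A) = 1/(11.9×19.5) = 0.004309 K/W
R_total = 0.1053 K/W;  Q = ΔT/R_total = 1002/0.1053 = 9519 W
T_interface = T_inner − Q·ΣR(inner→interface) = 1022 − 9520×0.009893

T ≈ 928 °C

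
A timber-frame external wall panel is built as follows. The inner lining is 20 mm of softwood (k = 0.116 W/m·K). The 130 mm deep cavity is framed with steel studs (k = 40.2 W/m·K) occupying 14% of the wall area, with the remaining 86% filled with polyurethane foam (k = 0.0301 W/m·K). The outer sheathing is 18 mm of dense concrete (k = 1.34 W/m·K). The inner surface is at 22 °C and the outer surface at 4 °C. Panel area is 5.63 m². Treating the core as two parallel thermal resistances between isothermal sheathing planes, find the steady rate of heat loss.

Sheathing layers in series; stud and cavity paths in parallel between them.
R_inner = 0.02/(0.116×5.63) = 0.03062 K/W
R_stud  = 0.13/(40.2×0.14×5.63) = 0.004103 K/W
R_cav   = 0.13/(0.0301×0.86×5.63) = 0.892 K/W
1/R_core = 1/R_stud + 1/R_cav → R_core = 0.004084 K/W
R_outer = 0.018/(1.34×5.63) = 0.002386 K/W
R_total = 0.03709 K/W
Q = ΔT/R_total = 18/0.03709

Q ≈ 485 W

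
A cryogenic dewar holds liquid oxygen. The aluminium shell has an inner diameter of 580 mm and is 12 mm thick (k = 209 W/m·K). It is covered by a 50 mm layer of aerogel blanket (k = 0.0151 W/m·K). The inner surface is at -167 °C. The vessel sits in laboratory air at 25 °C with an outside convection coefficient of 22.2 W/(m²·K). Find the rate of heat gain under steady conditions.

Spherical conduction: R = (1/r_in − 1/r_out)/(4πk) per layer; series-sum.
R_aluminium shell = (1/0.29 − 1/0.302)/(4π×209) = 5.217×10^-5 K/W
R_aerogel blanket = (1/0.302 − 1/0.352)/(4π×0.0151) = 2.479 K/W
R_outer film = 1/(h·4πr_o²) = 1/(22.2×4π×0.352²) = 0.02893 K/W
R_total = 2.508 K/W
Q = ΔT/R_total = 192/2.508

Q ≈ 76.6 W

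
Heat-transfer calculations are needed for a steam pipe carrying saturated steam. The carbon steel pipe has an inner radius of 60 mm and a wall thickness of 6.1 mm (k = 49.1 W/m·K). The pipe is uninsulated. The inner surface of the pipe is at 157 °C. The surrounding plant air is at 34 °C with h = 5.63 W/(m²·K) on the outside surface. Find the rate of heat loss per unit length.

For a radial system each layer contributes R = ln(r_out/r_in)/(2πkL); films add R = 1/(hA).
R_carbon steel pipe wall = ln(66.1/60)/(2π×49.1×1) = 3.139×10^-4 K/W
R_outer film = 1/(h_o·2πr_oL) = 1/(5.63×2π×0.0661×1) = 0.4277 K/W
R_total = 0.428 K/W
Q = ΔT/R_total = 123/0.428

q′ ≈ 287 W/m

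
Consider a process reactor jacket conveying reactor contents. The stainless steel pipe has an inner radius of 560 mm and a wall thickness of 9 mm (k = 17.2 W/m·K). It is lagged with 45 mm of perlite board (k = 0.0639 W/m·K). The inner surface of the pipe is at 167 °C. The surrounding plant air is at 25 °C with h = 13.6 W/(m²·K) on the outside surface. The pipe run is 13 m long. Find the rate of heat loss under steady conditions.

For a radial system each layer contributes R = ln(r_out/r_in)/(2πkL); films add R = 1/(hA).
R_stainless steel pipe wall = ln(569/560)/(2π×17.2×13) = 1.135×10^-5 K/W
R_perlite board = ln(614/569)/(2π×0.0639×13) = 0.01458 K/W
R_outer film = 1/(h_o·2πr_oL) = 1/(13.6×2π×0.614×13) = 0.001466 K/W
R_total = 0.01606 K/W
Q = ΔT/R_total = 142/0.01606

Q ≈ 8840 W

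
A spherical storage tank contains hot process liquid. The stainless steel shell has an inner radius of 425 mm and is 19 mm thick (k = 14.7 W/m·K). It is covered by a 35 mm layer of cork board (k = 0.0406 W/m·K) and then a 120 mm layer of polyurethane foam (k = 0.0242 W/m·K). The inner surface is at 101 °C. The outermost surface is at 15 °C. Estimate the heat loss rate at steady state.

Q ≈ 50.6 W

For a spherical shell R = (1/r₁ − 1/r₂)/(4πk); film R = 1/(h·4πr²). In series:
R_stainless steel shell = (1/0.425 − 1/0.444)/(4π×14.7) = 5.451×10^-4 K/W
R_cork board = (1/0.444 − 1/0.479)/(4π×0.0406) = 0.3226 K/W
R_polyurethane foam = (1/0.479 − 1/0.599)/(4π×0.0242) = 1.375 K/W
R_total = 1.698 K/W
Q = ΔT/R_total = 86/1.698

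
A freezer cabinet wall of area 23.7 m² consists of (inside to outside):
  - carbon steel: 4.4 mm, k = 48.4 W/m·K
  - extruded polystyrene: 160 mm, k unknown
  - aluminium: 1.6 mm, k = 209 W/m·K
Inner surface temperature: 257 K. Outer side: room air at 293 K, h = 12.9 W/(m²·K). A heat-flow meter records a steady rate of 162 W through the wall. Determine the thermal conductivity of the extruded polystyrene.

k ≈ 0.0308 W/(m·K)

Model the wall as resistances in series:
R_carbon steel = L/(kA) = 0.0044/(48.4×23.7) = 3.836×10^-6 K/W
R_aluminium = L/(kA) = 0.0016/(209×23.7) = 3.23×10^-7 K/W
R_outer film = 1/(h_o·A) = 1/(12.9×23.7) = 0.003271 K/W
Sum of known resistances R_other = 0.003275 K/W
Total R = ΔT/Q = 36/162 = 0.2222 K/W
R_extruded polystyrene = R_total − R_other = 0.2189 K/W
k = L/(R·A) = 0.16/(0.2189×23.7)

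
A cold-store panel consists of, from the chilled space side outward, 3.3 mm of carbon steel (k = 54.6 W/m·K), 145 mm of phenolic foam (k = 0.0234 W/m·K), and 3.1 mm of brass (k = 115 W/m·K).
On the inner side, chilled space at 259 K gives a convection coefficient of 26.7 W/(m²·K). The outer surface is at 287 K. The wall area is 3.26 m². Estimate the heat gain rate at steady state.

Q ≈ 14.6 W

Thermal resistances in series:
R_inner film = 1/(h_i·A) = 1/(26.7×3.26) = 0.01149 K/W
R_carbon steel = L/(kA) = 0.0033/(54.6×3.26) = 1.854×10^-5 K/W
R_phenolic foam = L/(kA) = 0.145/(0.0234×3.26) = 1.901 K/W
R_brass = L/(kA) = 0.0031/(115×3.26) = 8.269×10^-6 K/W
R_total = 1.912 K/W
Q = ΔT / R_total = 28 / 1.912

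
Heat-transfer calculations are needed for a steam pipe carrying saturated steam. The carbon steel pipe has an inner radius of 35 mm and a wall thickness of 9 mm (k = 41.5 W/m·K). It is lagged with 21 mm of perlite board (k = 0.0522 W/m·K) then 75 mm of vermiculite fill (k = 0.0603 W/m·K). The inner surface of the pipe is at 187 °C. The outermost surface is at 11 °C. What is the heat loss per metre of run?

q′ ≈ 54.7 W/m

Treating each annulus and film as a series resistance:
R_carbon steel pipe wall = ln(44/35)/(2π×41.5×1) = 8.776×10^-4 K/W
R_perlite board = ln(65/44)/(2π×0.0522×1) = 1.19 K/W
R_vermiculite fill = ln(140/65)/(2π×0.0603×1) = 2.025 K/W
R_total = 3.216 K/W
Q = ΔT/R_total = 176/3.216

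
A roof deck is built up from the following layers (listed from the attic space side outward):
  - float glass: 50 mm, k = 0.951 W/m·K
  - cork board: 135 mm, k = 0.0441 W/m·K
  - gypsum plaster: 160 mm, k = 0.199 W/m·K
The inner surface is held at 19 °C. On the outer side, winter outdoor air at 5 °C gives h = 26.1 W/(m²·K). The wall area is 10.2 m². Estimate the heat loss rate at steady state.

Series thermal resistances:
R_float glass = L/(kA) = 0.05/(0.951×10.2) = 0.005155 K/W
R_cork board = L/(kA) = 0.135/(0.0441×10.2) = 0.3001 K/W
R_gypsum plaster = L/(kA) = 0.16/(0.199×10.2) = 0.07883 K/W
R_outer film = 1/(h_o·A) = 1/(26.1×10.2) = 0.003756 K/W
R_total = 0.3879 K/W
Q = ΔT / R_total = 14 / 0.3879

Q ≈ 36.1 W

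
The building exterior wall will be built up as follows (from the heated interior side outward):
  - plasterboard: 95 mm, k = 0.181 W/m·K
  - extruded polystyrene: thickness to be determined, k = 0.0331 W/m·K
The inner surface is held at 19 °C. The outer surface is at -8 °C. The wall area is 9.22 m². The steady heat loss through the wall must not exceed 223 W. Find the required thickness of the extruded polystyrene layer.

L ≈ 19.6 mm

Treating each layer as a thermal resistance in series:
R_plasterboard = L/(kA) = 0.095/(0.181×9.22) = 0.05693 K/W
Sum of the known resistances R_other = 0.05693 K/W
Required total resistance R_tot = ΔT/Q_allow = 27/223 = 0.1211 K/W
R_extruded polystyrene = R_tot − R_other = 0.06415 K/W
L = R·k·A = 0.06415×0.0331×9.22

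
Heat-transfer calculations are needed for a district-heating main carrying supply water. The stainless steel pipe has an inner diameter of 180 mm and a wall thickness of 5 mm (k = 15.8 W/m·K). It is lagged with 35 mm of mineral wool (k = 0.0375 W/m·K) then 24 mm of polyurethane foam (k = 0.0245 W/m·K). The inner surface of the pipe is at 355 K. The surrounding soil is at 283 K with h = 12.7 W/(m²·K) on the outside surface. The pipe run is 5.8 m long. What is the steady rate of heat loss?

Q ≈ 166 W

Per-layer cylindrical resistances, series-summed:
R_stainless steel pipe wall = ln(95/90)/(2π×15.8×5.8) = 9.39×10^-5 K/W
R_mineral wool = ln(130/95)/(2π×0.0375×5.8) = 0.2295 K/W
R_polyurethane foam = ln(154/130)/(2π×0.0245×5.8) = 0.1898 K/W
R_outer film = 1/(h_o·2πr_oL) = 1/(12.7×2π×0.154×5.8) = 0.01403 K/W
R_total = 0.4334 K/W
Q = ΔT/R_total = 72/0.4334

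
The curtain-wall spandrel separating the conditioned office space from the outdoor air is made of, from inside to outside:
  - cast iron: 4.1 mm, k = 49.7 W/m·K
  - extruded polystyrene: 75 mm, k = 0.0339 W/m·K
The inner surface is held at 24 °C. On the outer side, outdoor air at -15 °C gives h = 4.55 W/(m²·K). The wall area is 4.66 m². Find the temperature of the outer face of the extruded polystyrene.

Thermal resistances in series:
R_cast iron = L/(kA) = 0.0041/(49.7×4.66) = 1.77×10^-5 K/W
R_extruded polystyrene = L/(kA) = 0.075/(0.0339×4.66) = 0.4748 K/W
R_outer film = 1/(h_o·A) = 1/(4.55×4.66) = 0.04716 K/W
R_total = 0.5219 K/W;  Q = ΔT/R_total = 39/0.5219 = 74.72 W
T_interface = T_inner − Q·ΣR(inner→interface) = 24 − 74.7×0.4748

T ≈ -11.5 °C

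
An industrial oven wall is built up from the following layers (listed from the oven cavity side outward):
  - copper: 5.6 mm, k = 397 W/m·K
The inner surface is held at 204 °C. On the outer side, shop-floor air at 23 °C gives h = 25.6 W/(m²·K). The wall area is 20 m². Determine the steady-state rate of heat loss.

Using the resistance-network approach (series):
R_copper = L/(kA) = 0.0056/(397×20) = 7.053×10^-7 K/W
R_outer film = 1/(h_o·A) = 1/(25.6×20) = 0.001953 K/W
R_total = 0.001954 K/W
Q = ΔT / R_total = 181 / 0.001954

Q ≈ 92600 W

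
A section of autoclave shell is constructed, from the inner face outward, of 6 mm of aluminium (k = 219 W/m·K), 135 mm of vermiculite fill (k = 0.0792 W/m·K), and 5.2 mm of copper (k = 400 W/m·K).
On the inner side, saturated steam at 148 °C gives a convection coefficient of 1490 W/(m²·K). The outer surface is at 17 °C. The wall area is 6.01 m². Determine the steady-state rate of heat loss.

Series thermal resistances:
R_inner film = 1/(h_i·A) = 1/(1490×6.01) = 1.117×10^-4 K/W
R_aluminium = L/(kA) = 0.006/(219×6.01) = 4.559×10^-6 K/W
R_vermiculite fill = L/(kA) = 0.135/(0.0792×6.01) = 0.2836 K/W
R_copper = L/(kA) = 0.0052/(400×6.01) = 2.163×10^-6 K/W
R_total = 0.2837 K/W
Q = ΔT / R_total = 131 / 0.2837

Q ≈ 462 W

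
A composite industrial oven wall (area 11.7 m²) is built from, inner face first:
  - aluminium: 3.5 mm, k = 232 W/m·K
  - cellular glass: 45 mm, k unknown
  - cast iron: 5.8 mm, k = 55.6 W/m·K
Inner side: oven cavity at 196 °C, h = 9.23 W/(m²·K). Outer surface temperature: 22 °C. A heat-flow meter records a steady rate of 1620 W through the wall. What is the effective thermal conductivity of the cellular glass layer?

Using the resistance-network approach (series):
R_inner film = 1/(h_i·A) = 1/(9.23×11.7) = 0.00926 K/W
R_aluminium = L/(kA) = 0.0035/(232×11.7) = 1.289×10^-6 K/W
R_cast iron = L/(kA) = 0.0058/(55.6×11.7) = 8.916×10^-6 K/W
Sum of known resistances R_other = 0.00927 K/W
Total R = ΔT/Q = 174/1620 = 0.1074 K/W
R_cellular glass = R_total − R_other = 0.09814 K/W
k = L/(R·A) = 0.045/(0.09814×11.7)

k ≈ 0.0392 W/(m·K)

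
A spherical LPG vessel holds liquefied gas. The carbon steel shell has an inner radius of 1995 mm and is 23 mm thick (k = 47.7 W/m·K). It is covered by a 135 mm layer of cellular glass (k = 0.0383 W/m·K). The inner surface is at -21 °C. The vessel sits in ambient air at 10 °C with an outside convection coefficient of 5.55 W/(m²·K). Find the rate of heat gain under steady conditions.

Q ≈ 458 W

Spherical conduction: R = (1/r_in − 1/r_out)/(4πk) per layer; series-sum.
R_carbon steel shell = (1/1.995 − 1/2.018)/(4π×47.7) = 9.531×10^-6 K/W
R_cellular glass = (1/2.018 − 1/2.153)/(4π×0.0383) = 0.06456 K/W
R_outer film = 1/(h·4πr_o²) = 1/(5.55×4π×2.153²) = 0.003093 K/W
R_total = 0.06766 K/W
Q = ΔT/R_total = 31/0.06766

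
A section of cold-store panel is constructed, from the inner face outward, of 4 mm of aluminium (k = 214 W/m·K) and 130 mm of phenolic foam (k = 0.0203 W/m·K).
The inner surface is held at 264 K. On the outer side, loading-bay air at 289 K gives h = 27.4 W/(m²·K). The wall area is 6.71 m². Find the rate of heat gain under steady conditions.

Q ≈ 26 W

Model the wall as resistances in series:
R_aluminium = L/(kA) = 0.004/(214×6.71) = 2.786×10^-6 K/W
R_phenolic foam = L/(kA) = 0.13/(0.0203×6.71) = 0.9544 K/W
R_outer film = 1/(h_o·A) = 1/(27.4×6.71) = 0.005439 K/W
R_total = 0.9598 K/W
Q = ΔT / R_total = 25 / 0.9598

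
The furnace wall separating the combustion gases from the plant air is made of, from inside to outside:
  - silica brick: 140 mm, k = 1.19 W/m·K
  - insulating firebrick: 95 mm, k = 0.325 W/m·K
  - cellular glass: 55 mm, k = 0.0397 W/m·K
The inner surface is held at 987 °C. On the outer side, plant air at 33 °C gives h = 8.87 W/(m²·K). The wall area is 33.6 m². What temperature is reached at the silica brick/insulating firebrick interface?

T ≈ 928 °C

Treating each layer as a thermal resistance in series:
R_silica brick = L/(kA) = 0.14/(1.19×33.6) = 0.003501 K/W
R_insulating firebrick = L/(kA) = 0.095/(0.325×33.6) = 0.0087 K/W
R_cellular glass = L/(kA) = 0.055/(0.0397×33.6) = 0.04123 K/W
R_outer film = 1/(h_o·A) = 1/(8.87×33.6) = 0.003355 K/W
R_total = 0.05679 K/W;  Q = ΔT/R_total = 954/0.05679 = 16800 W
T_interface = T_inner − Q·ΣR(inner→interface) = 987 − 16800×0.003501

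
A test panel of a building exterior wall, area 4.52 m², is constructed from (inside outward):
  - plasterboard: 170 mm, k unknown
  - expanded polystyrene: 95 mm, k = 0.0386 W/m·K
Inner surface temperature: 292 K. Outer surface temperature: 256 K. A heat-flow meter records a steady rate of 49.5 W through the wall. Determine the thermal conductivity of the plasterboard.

Using the resistance-network approach (series):
R_expanded polystyrene = L/(kA) = 0.095/(0.0386×4.52) = 0.5445 K/W
Sum of known resistances R_other = 0.5445 K/W
Total R = ΔT/Q = 36/49.5 = 0.7273 K/W
R_plasterboard = R_total − R_other = 0.1828 K/W
k = L/(R·A) = 0.17/(0.1828×4.52)

k ≈ 0.206 W/(m·K)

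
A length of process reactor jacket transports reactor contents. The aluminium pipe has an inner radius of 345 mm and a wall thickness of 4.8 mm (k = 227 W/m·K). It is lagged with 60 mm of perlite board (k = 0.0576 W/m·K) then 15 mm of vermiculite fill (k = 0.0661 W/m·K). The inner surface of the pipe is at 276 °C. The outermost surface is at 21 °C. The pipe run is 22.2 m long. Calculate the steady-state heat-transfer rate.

Radial resistances (cylindrical: R_cond = ln(r_o/r_i)/(2πkL), R_conv = 1/(h·2πrL)):
R_aluminium pipe wall = ln(349.8/345)/(2π×227×22.2) = 4.364×10^-7 K/W
R_perlite board = ln(409.8/349.8)/(2π×0.0576×22.2) = 0.0197 K/W
R_vermiculite fill = ln(424.8/409.8)/(2π×0.0661×22.2) = 0.003899 K/W
R_total = 0.0236 K/W
Q = ΔT/R_total = 255/0.0236

Q ≈ 10800 W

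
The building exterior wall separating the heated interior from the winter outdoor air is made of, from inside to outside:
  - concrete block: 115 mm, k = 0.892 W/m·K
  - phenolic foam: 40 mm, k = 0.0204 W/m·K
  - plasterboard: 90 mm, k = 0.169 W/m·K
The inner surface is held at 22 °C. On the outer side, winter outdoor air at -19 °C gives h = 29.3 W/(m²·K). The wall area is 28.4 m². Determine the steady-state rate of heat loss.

Using the resistance-network approach (series):
R_concrete block = L/(kA) = 0.115/(0.892×28.4) = 0.00454 K/W
R_phenolic foam = L/(kA) = 0.04/(0.0204×28.4) = 0.06904 K/W
R_plasterboard = L/(kA) = 0.09/(0.169×28.4) = 0.01875 K/W
R_outer film = 1/(h_o·A) = 1/(29.3×28.4) = 0.001202 K/W
R_total = 0.09353 K/W
Q = ΔT / R_total = 41 / 0.09353

Q ≈ 438 W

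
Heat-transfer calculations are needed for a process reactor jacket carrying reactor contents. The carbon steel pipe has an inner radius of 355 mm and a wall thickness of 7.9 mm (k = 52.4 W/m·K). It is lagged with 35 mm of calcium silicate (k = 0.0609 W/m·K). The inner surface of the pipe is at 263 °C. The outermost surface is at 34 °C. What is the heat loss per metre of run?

Cylindrical conduction, so R = ln(r₂/r₁)/(2πkL) per layer, in series:
R_carbon steel pipe wall = ln(362.9/355)/(2π×52.4×1) = 6.685×10^-5 K/W
R_calcium silicate = ln(397.9/362.9)/(2π×0.0609×1) = 0.2406 K/W
R_total = 0.2407 K/W
Q = ΔT/R_total = 229/0.2407

q′ ≈ 951 W/m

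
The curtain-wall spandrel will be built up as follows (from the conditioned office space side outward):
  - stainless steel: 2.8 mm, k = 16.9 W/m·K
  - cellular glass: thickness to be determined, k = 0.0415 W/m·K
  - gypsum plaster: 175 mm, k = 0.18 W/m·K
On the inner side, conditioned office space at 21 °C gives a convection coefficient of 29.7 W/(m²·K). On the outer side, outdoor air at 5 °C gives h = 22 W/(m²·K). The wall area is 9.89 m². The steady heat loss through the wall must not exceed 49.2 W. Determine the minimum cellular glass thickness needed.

Using the resistance-network approach (series):
R_inner film = 1/(h_i·A) = 1/(29.7×9.89) = 0.003404 K/W
R_stainless steel = L/(kA) = 0.0028/(16.9×9.89) = 1.675×10^-5 K/W
R_gypsum plaster = L/(kA) = 0.175/(0.18×9.89) = 0.0983 K/W
R_outer film = 1/(h_o·A) = 1/(22×9.89) = 0.004596 K/W
Sum of the known resistances R_other = 0.1063 K/W
Required total resistance R_tot = ΔT/Q_allow = 16/49.2 = 0.3252 K/W
R_cellular glass = R_tot − R_other = 0.2189 K/W
L = R·k·A = 0.2189×0.0415×9.89

L ≈ 89.8 mm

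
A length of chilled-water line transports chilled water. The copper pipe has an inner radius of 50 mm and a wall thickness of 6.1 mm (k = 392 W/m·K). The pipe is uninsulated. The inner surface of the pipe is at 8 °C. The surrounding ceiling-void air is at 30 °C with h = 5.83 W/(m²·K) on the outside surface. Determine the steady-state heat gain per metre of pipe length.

Per-layer cylindrical resistances, series-summed:
R_copper pipe wall = ln(56.1/50)/(2π×392×1) = 4.674×10^-5 K/W
R_outer film = 1/(h_o·2πr_oL) = 1/(5.83×2π×0.0561×1) = 0.4866 K/W
R_total = 0.4867 K/W
Q = ΔT/R_total = 22/0.4867

q′ ≈ 45.2 W/m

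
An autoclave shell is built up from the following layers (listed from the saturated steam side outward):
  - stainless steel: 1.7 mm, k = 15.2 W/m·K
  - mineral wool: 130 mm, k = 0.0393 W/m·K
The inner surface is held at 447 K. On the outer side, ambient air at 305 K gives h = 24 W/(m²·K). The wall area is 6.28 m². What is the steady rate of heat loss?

Q ≈ 266 W

Series thermal resistances:
R_stainless steel = L/(kA) = 0.0017/(15.2×6.28) = 1.781×10^-5 K/W
R_mineral wool = L/(kA) = 0.13/(0.0393×6.28) = 0.5267 K/W
R_outer film = 1/(h_o·A) = 1/(24×6.28) = 0.006635 K/W
R_total = 0.5334 K/W
Q = ΔT / R_total = 142 / 0.5334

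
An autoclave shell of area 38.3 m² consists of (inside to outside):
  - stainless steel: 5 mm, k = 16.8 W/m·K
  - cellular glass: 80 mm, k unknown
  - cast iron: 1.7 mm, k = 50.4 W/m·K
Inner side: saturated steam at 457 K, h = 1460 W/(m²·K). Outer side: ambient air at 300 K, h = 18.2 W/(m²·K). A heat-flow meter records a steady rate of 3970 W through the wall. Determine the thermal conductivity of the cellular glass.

k ≈ 0.0548 W/(m·K)

Thermal resistances in series:
R_inner film = 1/(h_i·A) = 1/(1460×38.3) = 1.788×10^-5 K/W
R_stainless steel = L/(kA) = 0.005/(16.8×38.3) = 7.771×10^-6 K/W
R_cast iron = L/(kA) = 0.0017/(50.4×38.3) = 8.807×10^-7 K/W
R_outer film = 1/(h_o·A) = 1/(18.2×38.3) = 0.001435 K/W
Sum of known resistances R_other = 0.001461 K/W
Total R = ΔT/Q = 157/3970 = 0.03955 K/W
R_cellular glass = R_total − R_other = 0.03809 K/W
k = L/(R·A) = 0.08/(0.03809×38.3)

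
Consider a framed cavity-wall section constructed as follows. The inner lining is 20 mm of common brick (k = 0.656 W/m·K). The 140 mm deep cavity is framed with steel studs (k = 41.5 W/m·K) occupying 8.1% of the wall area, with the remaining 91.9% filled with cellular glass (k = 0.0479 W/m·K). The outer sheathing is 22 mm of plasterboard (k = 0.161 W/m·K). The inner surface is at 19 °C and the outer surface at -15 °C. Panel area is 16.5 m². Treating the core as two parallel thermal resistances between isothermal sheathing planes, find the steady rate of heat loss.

Q ≈ 2690 W

Sheathing layers in series; stud and cavity paths in parallel between them.
R_inner = 0.02/(0.656×16.5) = 0.001848 K/W
R_stud  = 0.14/(41.5×0.081×16.5) = 0.002524 K/W
R_cav   = 0.14/(0.0479×0.919×16.5) = 0.1927 K/W
1/R_core = 1/R_stud + 1/R_cav → R_core = 0.002491 K/W
R_outer = 0.022/(0.161×16.5) = 0.008282 K/W
R_total = 0.01262 K/W
Q = ΔT/R_total = 34/0.01262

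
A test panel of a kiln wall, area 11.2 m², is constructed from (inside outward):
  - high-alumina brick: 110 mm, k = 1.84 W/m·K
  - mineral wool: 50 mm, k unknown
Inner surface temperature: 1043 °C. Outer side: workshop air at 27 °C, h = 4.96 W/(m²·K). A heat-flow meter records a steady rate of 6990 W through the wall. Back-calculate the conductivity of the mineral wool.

k ≈ 0.0366 W/(m·K)

Series thermal resistances:
R_high-alumina brick = L/(kA) = 0.11/(1.84×11.2) = 0.005338 K/W
R_outer film = 1/(h_o·A) = 1/(4.96×11.2) = 0.018 K/W
Sum of known resistances R_other = 0.02334 K/W
Total R = ΔT/Q = 1016/6990 = 0.1454 K/W
R_mineral wool = R_total − R_other = 0.122 K/W
k = L/(R·A) = 0.05/(0.122×11.2)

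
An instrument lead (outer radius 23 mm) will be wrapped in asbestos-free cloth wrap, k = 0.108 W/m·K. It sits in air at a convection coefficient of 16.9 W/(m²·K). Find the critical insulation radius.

For a cylinder r_cr = k/h = 0.108/16.9
r_cr = 6.39 mm; since the bare radius (23 mm) is above r_cr, any added insulation will reduce heat loss.

r_cr ≈ 6.39 mm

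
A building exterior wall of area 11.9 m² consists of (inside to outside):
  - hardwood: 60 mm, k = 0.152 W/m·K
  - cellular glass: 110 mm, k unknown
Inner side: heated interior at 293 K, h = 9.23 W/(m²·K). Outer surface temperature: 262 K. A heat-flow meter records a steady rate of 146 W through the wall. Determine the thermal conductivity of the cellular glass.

k ≈ 0.0544 W/(m·K)

Thermal resistances in series:
R_inner film = 1/(h_i·A) = 1/(9.23×11.9) = 0.009104 K/W
R_hardwood = L/(kA) = 0.06/(0.152×11.9) = 0.03317 K/W
Sum of known resistances R_other = 0.04228 K/W
Total R = ΔT/Q = 31/146 = 0.2123 K/W
R_cellular glass = R_total − R_other = 0.1701 K/W
k = L/(R·A) = 0.11/(0.1701×11.9)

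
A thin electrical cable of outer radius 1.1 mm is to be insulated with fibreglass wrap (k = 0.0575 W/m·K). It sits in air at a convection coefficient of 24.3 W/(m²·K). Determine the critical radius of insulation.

For a cylinder r_cr = k/h = 0.0575/24.3
r_cr = 2.37 mm; since the bare radius (1.1 mm) is below r_cr, adding a thin layer of insulation will *increase* heat loss.

r_cr ≈ 2.37 mm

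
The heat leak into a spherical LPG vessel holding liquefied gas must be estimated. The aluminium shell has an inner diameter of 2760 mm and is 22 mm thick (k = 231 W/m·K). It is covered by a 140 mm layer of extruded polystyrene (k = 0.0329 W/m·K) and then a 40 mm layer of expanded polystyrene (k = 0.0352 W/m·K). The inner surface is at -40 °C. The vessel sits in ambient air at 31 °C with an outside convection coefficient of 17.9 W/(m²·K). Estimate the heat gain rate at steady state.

Radial (spherical) resistances in series:
R_aluminium shell = (1/1.38 − 1/1.402)/(4π×231) = 3.917×10^-6 K/W
R_extruded polystyrene = (1/1.402 − 1/1.542)/(4π×0.0329) = 0.1566 K/W
R_expanded polystyrene = (1/1.542 − 1/1.582)/(4π×0.0352) = 0.03707 K/W
R_outer film = 1/(h·4πr_o²) = 1/(17.9×4π×1.582²) = 0.001776 K/W
R_total = 0.1955 K/W
Q = ΔT/R_total = 71/0.1955

Q ≈ 363 W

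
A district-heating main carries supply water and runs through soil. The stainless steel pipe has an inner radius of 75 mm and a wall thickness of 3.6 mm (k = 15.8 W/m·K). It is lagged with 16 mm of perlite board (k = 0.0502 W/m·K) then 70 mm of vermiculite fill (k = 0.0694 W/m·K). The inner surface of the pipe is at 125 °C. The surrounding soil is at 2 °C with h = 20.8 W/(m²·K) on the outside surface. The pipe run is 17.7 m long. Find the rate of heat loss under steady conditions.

Per-layer cylindrical resistances, series-summed:
R_stainless steel pipe wall = ln(78.6/75)/(2π×15.8×17.7) = 2.668×10^-5 K/W
R_perlite board = ln(94.6/78.6)/(2π×0.0502×17.7) = 0.03319 K/W
R_vermiculite fill = ln(164.6/94.6)/(2π×0.0694×17.7) = 0.07176 K/W
R_outer film = 1/(h_o·2πr_oL) = 1/(20.8×2π×0.1646×17.7) = 0.002626 K/W
R_total = 0.1076 K/W
Q = ΔT/R_total = 123/0.1076

Q ≈ 1140 W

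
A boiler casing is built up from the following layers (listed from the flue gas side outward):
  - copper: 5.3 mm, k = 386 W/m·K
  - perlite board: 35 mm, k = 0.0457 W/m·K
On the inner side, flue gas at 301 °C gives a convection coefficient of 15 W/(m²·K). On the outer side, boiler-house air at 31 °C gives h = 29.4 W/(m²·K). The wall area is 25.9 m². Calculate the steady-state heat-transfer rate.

Model the wall as resistances in series:
R_inner film = 1/(h_i·A) = 1/(15×25.9) = 0.002574 K/W
R_copper = L/(kA) = 0.0053/(386×25.9) = 5.301×10^-7 K/W
R_perlite board = L/(kA) = 0.035/(0.0457×25.9) = 0.02957 K/W
R_outer film = 1/(h_o·A) = 1/(29.4×25.9) = 0.001313 K/W
R_total = 0.03346 K/W
Q = ΔT / R_total = 270 / 0.03346

Q ≈ 8070 W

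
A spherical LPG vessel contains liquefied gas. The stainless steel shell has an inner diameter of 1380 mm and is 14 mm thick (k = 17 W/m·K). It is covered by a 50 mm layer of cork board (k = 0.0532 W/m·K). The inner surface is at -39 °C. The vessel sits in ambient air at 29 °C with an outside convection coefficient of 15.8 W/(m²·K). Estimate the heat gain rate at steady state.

Q ≈ 454 W

Radial (spherical) resistances in series:
R_stainless steel shell = (1/0.69 − 1/0.704)/(4π×17) = 1.349×10^-4 K/W
R_cork board = (1/0.704 − 1/0.754)/(4π×0.0532) = 0.1409 K/W
R_outer film = 1/(h·4πr_o²) = 1/(15.8×4π×0.754²) = 0.008859 K/W
R_total = 0.1499 K/W
Q = ΔT/R_total = 68/0.1499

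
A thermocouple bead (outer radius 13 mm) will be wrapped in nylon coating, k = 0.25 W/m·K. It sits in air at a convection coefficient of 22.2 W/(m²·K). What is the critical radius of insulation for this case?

r_cr ≈ 22.5 mm

For a sphere r_cr = 2k/h = 2×0.25/22.2
r_cr = 22.5 mm; since the bare radius (13 mm) is below r_cr, adding a thin layer of insulation will *increase* heat loss.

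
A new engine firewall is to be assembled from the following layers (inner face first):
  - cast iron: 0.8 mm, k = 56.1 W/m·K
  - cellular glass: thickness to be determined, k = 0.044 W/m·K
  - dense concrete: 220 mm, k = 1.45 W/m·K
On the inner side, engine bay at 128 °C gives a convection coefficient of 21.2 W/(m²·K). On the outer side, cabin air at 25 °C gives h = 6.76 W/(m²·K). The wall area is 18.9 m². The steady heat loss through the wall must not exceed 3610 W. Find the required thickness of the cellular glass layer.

Model the wall as resistances in series:
R_inner film = 1/(h_i·A) = 1/(21.2×18.9) = 0.002496 K/W
R_cast iron = L/(kA) = 0.0008/(56.1×18.9) = 7.545×10^-7 K/W
R_dense concrete = L/(kA) = 0.22/(1.45×18.9) = 0.008028 K/W
R_outer film = 1/(h_o·A) = 1/(6.76×18.9) = 0.007827 K/W
Sum of the known resistances R_other = 0.01835 K/W
Required total resistance R_tot = ΔT/Q_allow = 103/3610 = 0.02853 K/W
R_cellular glass = R_tot − R_other = 0.01018 K/W
L = R·k·A = 0.01018×0.044×18.9

L ≈ 8.47 mm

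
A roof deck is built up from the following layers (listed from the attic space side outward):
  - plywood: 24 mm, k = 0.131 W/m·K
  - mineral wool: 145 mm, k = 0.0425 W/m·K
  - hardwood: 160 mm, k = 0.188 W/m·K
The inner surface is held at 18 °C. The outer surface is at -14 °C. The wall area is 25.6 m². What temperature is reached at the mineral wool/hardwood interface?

T ≈ -7.87 °C

Model the wall as resistances in series:
R_plywood = L/(kA) = 0.024/(0.131×25.6) = 0.007156 K/W
R_mineral wool = L/(kA) = 0.145/(0.0425×25.6) = 0.1333 K/W
R_hardwood = L/(kA) = 0.16/(0.188×25.6) = 0.03324 K/W
R_total = 0.1737 K/W;  Q = ΔT/R_total = 32/0.1737 = 184.3 W
T_interface = T_inner − Q·ΣR(inner→interface) = 18 − 184×0.1404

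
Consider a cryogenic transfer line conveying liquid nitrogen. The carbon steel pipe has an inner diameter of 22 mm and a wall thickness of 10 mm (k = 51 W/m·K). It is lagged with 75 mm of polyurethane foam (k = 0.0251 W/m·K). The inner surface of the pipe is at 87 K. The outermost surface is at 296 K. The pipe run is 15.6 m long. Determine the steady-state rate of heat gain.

Cylindrical conduction, so R = ln(r₂/r₁)/(2πkL) per layer, in series:
R_carbon steel pipe wall = ln(21/11)/(2π×51×15.6) = 1.294×10^-4 K/W
R_polyurethane foam = ln(96/21)/(2π×0.0251×15.6) = 0.6178 K/W
R_total = 0.6179 K/W
Q = ΔT/R_total = 209/0.6179

Q ≈ 338 W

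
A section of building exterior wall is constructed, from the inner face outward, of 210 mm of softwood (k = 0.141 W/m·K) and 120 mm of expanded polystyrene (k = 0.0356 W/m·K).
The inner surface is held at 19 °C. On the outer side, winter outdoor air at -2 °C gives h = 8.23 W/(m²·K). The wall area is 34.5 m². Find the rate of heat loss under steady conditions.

Q ≈ 145 W

Treating each layer as a thermal resistance in series:
R_softwood = L/(kA) = 0.21/(0.141×34.5) = 0.04317 K/W
R_expanded polystyrene = L/(kA) = 0.12/(0.0356×34.5) = 0.0977 K/W
R_outer film = 1/(h_o·A) = 1/(8.23×34.5) = 0.003522 K/W
R_total = 0.1444 K/W
Q = ΔT / R_total = 21 / 0.1444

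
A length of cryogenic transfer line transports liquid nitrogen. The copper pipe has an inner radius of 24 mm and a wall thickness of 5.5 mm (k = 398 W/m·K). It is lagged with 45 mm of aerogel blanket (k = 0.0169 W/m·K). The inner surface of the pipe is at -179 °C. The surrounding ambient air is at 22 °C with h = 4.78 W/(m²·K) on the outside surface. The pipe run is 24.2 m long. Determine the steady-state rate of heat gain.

Cylindrical conduction, so R = ln(r₂/r₁)/(2πkL) per layer, in series:
R_copper pipe wall = ln(29.5/24)/(2π×398×24.2) = 3.41×10^-6 K/W
R_aerogel blanket = ln(74.5/29.5)/(2π×0.0169×24.2) = 0.3605 K/W
R_outer film = 1/(h_o·2πr_oL) = 1/(4.78×2π×0.0745×24.2) = 0.01847 K/W
R_total = 0.379 K/W
Q = ΔT/R_total = 201/0.379

Q ≈ 530 W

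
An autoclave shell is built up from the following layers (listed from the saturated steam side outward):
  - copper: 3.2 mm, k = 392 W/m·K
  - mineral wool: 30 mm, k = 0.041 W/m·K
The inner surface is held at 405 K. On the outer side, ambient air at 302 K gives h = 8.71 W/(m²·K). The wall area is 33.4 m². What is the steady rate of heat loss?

Q ≈ 4060 W

Treating each layer as a thermal resistance in series:
R_copper = L/(kA) = 0.0032/(392×33.4) = 2.444×10^-7 K/W
R_mineral wool = L/(kA) = 0.03/(0.041×33.4) = 0.02191 K/W
R_outer film = 1/(h_o·A) = 1/(8.71×33.4) = 0.003437 K/W
R_total = 0.02535 K/W
Q = ΔT / R_total = 103 / 0.02535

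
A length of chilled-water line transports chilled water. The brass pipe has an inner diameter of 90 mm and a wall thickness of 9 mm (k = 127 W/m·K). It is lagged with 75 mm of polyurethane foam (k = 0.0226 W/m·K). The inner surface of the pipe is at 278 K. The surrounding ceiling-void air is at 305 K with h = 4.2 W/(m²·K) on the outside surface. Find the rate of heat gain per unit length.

q′ ≈ 4.2 W/m

Radial resistances (cylindrical: R_cond = ln(r_o/r_i)/(2πkL), R_conv = 1/(h·2πrL)):
R_brass pipe wall = ln(54/45)/(2π×127×1) = 2.285×10^-4 K/W
R_polyurethane foam = ln(129/54)/(2π×0.0226×1) = 6.133 K/W
R_outer film = 1/(h_o·2πr_oL) = 1/(4.2×2π×0.129×1) = 0.2938 K/W
R_total = 6.427 K/W
Q = ΔT/R_total = 27/6.427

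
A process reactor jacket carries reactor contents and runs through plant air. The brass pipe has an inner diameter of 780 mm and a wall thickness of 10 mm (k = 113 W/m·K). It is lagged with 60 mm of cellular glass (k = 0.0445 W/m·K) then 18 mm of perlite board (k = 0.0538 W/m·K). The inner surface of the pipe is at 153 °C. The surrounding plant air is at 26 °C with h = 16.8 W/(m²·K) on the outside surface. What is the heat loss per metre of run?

Cylindrical conduction, so R = ln(r₂/r₁)/(2πkL) per layer, in series:
R_brass pipe wall = ln(400/390)/(2π×113×1) = 3.566×10^-5 K/W
R_cellular glass = ln(460/400)/(2π×0.0445×1) = 0.4999 K/W
R_perlite board = ln(478/460)/(2π×0.0538×1) = 0.1136 K/W
R_outer film = 1/(h_o·2πr_oL) = 1/(16.8×2π×0.478×1) = 0.01982 K/W
R_total = 0.6333 K/W
Q = ΔT/R_total = 127/0.6333

q′ ≈ 201 W/m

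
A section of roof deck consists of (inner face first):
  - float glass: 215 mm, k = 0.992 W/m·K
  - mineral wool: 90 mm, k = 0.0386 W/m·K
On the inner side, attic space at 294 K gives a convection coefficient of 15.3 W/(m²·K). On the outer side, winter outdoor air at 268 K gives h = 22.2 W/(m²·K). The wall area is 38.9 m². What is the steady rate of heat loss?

Q ≈ 380 W

Thermal resistances in series:
R_inner film = 1/(h_i·A) = 1/(15.3×38.9) = 0.00168 K/W
R_float glass = L/(kA) = 0.215/(0.992×38.9) = 0.005572 K/W
R_mineral wool = L/(kA) = 0.09/(0.0386×38.9) = 0.05994 K/W
R_outer film = 1/(h_o·A) = 1/(22.2×38.9) = 0.001158 K/W
R_total = 0.06835 K/W
Q = ΔT / R_total = 26 / 0.06835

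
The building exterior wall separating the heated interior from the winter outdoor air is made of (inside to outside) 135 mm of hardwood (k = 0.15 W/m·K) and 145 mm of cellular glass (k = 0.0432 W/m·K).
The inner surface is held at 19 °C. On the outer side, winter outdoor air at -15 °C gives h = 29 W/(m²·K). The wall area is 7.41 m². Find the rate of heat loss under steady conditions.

Model the wall as resistances in series:
R_hardwood = L/(kA) = 0.135/(0.15×7.41) = 0.1215 K/W
R_cellular glass = L/(kA) = 0.145/(0.0432×7.41) = 0.453 K/W
R_outer film = 1/(h_o·A) = 1/(29×7.41) = 0.004654 K/W
R_total = 0.5791 K/W
Q = ΔT / R_total = 34 / 0.5791

Q ≈ 58.7 W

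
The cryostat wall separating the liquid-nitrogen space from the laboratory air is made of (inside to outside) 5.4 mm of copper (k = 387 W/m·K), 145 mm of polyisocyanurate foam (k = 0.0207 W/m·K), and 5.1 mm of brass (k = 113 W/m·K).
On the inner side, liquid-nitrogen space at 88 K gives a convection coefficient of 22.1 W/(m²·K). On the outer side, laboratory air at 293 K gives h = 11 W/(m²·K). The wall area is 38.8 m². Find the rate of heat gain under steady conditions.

Q ≈ 1110 W

Series thermal resistances:
R_inner film = 1/(h_i·A) = 1/(22.1×38.8) = 0.001166 K/W
R_copper = L/(kA) = 0.0054/(387×38.8) = 3.596×10^-7 K/W
R_polyisocyanurate foam = L/(kA) = 0.145/(0.0207×38.8) = 0.1805 K/W
R_brass = L/(kA) = 0.0051/(113×38.8) = 1.163×10^-6 K/W
R_outer film = 1/(h_o·A) = 1/(11×38.8) = 0.002343 K/W
R_total = 0.184 K/W
Q = ΔT / R_total = 205 / 0.184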